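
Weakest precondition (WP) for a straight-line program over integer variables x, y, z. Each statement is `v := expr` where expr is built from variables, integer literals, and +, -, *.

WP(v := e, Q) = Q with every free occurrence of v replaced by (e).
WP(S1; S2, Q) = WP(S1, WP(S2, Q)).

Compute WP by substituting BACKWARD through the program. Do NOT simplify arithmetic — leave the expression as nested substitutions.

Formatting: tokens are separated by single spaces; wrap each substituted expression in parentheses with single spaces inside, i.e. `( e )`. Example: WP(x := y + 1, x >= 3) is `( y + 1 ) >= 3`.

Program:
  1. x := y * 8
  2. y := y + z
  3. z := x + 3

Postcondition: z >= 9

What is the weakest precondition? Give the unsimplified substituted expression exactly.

Answer: ( ( y * 8 ) + 3 ) >= 9

Derivation:
post: z >= 9
stmt 3: z := x + 3  -- replace 1 occurrence(s) of z with (x + 3)
  => ( x + 3 ) >= 9
stmt 2: y := y + z  -- replace 0 occurrence(s) of y with (y + z)
  => ( x + 3 ) >= 9
stmt 1: x := y * 8  -- replace 1 occurrence(s) of x with (y * 8)
  => ( ( y * 8 ) + 3 ) >= 9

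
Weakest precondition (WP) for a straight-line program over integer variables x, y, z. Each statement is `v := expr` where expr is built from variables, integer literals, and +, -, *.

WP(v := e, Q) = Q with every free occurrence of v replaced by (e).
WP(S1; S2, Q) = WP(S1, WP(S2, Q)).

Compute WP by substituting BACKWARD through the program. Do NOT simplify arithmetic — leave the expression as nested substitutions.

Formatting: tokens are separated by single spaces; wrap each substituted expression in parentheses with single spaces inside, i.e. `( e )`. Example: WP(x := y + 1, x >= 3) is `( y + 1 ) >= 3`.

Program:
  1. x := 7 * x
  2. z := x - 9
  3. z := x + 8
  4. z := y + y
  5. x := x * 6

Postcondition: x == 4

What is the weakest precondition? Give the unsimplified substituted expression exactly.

Answer: ( ( 7 * x ) * 6 ) == 4

Derivation:
post: x == 4
stmt 5: x := x * 6  -- replace 1 occurrence(s) of x with (x * 6)
  => ( x * 6 ) == 4
stmt 4: z := y + y  -- replace 0 occurrence(s) of z with (y + y)
  => ( x * 6 ) == 4
stmt 3: z := x + 8  -- replace 0 occurrence(s) of z with (x + 8)
  => ( x * 6 ) == 4
stmt 2: z := x - 9  -- replace 0 occurrence(s) of z with (x - 9)
  => ( x * 6 ) == 4
stmt 1: x := 7 * x  -- replace 1 occurrence(s) of x with (7 * x)
  => ( ( 7 * x ) * 6 ) == 4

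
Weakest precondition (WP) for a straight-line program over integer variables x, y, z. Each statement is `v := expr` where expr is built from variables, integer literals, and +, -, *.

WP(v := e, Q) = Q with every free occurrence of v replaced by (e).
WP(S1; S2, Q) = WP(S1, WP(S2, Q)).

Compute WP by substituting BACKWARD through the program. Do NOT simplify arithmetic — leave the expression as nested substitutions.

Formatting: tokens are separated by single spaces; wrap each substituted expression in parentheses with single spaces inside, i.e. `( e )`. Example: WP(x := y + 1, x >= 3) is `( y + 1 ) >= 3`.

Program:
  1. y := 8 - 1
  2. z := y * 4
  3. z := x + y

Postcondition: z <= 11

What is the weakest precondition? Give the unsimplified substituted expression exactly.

post: z <= 11
stmt 3: z := x + y  -- replace 1 occurrence(s) of z with (x + y)
  => ( x + y ) <= 11
stmt 2: z := y * 4  -- replace 0 occurrence(s) of z with (y * 4)
  => ( x + y ) <= 11
stmt 1: y := 8 - 1  -- replace 1 occurrence(s) of y with (8 - 1)
  => ( x + ( 8 - 1 ) ) <= 11

Answer: ( x + ( 8 - 1 ) ) <= 11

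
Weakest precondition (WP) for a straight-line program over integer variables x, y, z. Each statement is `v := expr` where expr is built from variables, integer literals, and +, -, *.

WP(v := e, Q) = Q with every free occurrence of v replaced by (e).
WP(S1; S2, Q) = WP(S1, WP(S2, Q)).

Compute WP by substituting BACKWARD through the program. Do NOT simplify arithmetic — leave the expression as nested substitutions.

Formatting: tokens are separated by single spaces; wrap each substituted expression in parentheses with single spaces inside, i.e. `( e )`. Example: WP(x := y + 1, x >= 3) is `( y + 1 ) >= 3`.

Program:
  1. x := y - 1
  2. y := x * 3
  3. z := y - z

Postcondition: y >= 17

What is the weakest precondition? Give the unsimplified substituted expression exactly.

post: y >= 17
stmt 3: z := y - z  -- replace 0 occurrence(s) of z with (y - z)
  => y >= 17
stmt 2: y := x * 3  -- replace 1 occurrence(s) of y with (x * 3)
  => ( x * 3 ) >= 17
stmt 1: x := y - 1  -- replace 1 occurrence(s) of x with (y - 1)
  => ( ( y - 1 ) * 3 ) >= 17

Answer: ( ( y - 1 ) * 3 ) >= 17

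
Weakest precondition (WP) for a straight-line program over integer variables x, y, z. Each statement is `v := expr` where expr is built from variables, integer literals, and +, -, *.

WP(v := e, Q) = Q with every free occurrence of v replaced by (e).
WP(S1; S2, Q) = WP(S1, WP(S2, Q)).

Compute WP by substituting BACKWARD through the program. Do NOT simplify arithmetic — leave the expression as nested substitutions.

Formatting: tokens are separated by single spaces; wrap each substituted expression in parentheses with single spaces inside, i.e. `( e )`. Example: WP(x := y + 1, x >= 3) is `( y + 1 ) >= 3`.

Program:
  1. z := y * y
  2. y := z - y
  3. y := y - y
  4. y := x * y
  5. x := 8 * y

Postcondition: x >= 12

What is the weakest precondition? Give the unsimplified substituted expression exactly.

post: x >= 12
stmt 5: x := 8 * y  -- replace 1 occurrence(s) of x with (8 * y)
  => ( 8 * y ) >= 12
stmt 4: y := x * y  -- replace 1 occurrence(s) of y with (x * y)
  => ( 8 * ( x * y ) ) >= 12
stmt 3: y := y - y  -- replace 1 occurrence(s) of y with (y - y)
  => ( 8 * ( x * ( y - y ) ) ) >= 12
stmt 2: y := z - y  -- replace 2 occurrence(s) of y with (z - y)
  => ( 8 * ( x * ( ( z - y ) - ( z - y ) ) ) ) >= 12
stmt 1: z := y * y  -- replace 2 occurrence(s) of z with (y * y)
  => ( 8 * ( x * ( ( ( y * y ) - y ) - ( ( y * y ) - y ) ) ) ) >= 12

Answer: ( 8 * ( x * ( ( ( y * y ) - y ) - ( ( y * y ) - y ) ) ) ) >= 12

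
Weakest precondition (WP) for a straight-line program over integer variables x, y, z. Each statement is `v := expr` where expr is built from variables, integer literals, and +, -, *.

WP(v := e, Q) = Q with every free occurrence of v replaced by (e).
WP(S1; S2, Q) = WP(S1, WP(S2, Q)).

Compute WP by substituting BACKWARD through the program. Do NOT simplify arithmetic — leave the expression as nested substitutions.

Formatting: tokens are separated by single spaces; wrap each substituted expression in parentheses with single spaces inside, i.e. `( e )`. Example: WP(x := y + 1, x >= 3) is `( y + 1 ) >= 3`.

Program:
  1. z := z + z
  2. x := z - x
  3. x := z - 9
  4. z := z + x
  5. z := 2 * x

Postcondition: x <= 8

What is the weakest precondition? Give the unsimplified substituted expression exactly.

post: x <= 8
stmt 5: z := 2 * x  -- replace 0 occurrence(s) of z with (2 * x)
  => x <= 8
stmt 4: z := z + x  -- replace 0 occurrence(s) of z with (z + x)
  => x <= 8
stmt 3: x := z - 9  -- replace 1 occurrence(s) of x with (z - 9)
  => ( z - 9 ) <= 8
stmt 2: x := z - x  -- replace 0 occurrence(s) of x with (z - x)
  => ( z - 9 ) <= 8
stmt 1: z := z + z  -- replace 1 occurrence(s) of z with (z + z)
  => ( ( z + z ) - 9 ) <= 8

Answer: ( ( z + z ) - 9 ) <= 8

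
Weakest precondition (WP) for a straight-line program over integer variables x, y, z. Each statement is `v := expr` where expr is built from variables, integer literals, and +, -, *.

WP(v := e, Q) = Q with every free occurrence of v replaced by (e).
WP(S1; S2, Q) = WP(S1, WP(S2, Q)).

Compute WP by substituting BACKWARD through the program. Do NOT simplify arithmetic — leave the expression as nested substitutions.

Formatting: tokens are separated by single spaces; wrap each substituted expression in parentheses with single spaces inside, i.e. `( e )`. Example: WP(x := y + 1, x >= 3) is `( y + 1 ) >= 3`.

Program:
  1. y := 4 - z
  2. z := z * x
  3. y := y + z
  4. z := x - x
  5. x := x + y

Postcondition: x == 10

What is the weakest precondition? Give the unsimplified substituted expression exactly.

Answer: ( x + ( ( 4 - z ) + ( z * x ) ) ) == 10

Derivation:
post: x == 10
stmt 5: x := x + y  -- replace 1 occurrence(s) of x with (x + y)
  => ( x + y ) == 10
stmt 4: z := x - x  -- replace 0 occurrence(s) of z with (x - x)
  => ( x + y ) == 10
stmt 3: y := y + z  -- replace 1 occurrence(s) of y with (y + z)
  => ( x + ( y + z ) ) == 10
stmt 2: z := z * x  -- replace 1 occurrence(s) of z with (z * x)
  => ( x + ( y + ( z * x ) ) ) == 10
stmt 1: y := 4 - z  -- replace 1 occurrence(s) of y with (4 - z)
  => ( x + ( ( 4 - z ) + ( z * x ) ) ) == 10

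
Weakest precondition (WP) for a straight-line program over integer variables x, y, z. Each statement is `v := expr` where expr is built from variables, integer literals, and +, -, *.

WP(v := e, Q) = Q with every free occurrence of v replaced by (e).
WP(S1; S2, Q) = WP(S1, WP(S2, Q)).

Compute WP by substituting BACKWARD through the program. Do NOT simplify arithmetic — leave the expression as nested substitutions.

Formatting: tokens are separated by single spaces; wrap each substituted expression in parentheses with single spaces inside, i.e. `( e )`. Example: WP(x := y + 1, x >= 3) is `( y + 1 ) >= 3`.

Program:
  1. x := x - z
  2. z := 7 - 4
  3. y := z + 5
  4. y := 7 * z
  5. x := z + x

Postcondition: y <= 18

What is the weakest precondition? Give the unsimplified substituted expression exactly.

Answer: ( 7 * ( 7 - 4 ) ) <= 18

Derivation:
post: y <= 18
stmt 5: x := z + x  -- replace 0 occurrence(s) of x with (z + x)
  => y <= 18
stmt 4: y := 7 * z  -- replace 1 occurrence(s) of y with (7 * z)
  => ( 7 * z ) <= 18
stmt 3: y := z + 5  -- replace 0 occurrence(s) of y with (z + 5)
  => ( 7 * z ) <= 18
stmt 2: z := 7 - 4  -- replace 1 occurrence(s) of z with (7 - 4)
  => ( 7 * ( 7 - 4 ) ) <= 18
stmt 1: x := x - z  -- replace 0 occurrence(s) of x with (x - z)
  => ( 7 * ( 7 - 4 ) ) <= 18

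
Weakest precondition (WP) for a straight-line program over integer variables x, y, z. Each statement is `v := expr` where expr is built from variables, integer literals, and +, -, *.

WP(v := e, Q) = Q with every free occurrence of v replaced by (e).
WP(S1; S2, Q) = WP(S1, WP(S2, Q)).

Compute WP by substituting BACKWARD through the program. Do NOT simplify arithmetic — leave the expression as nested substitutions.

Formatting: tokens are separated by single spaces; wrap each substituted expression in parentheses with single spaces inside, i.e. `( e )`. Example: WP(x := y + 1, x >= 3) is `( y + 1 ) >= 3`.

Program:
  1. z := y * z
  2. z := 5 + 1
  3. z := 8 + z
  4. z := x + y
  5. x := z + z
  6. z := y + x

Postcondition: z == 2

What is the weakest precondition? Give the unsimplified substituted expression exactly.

Answer: ( y + ( ( x + y ) + ( x + y ) ) ) == 2

Derivation:
post: z == 2
stmt 6: z := y + x  -- replace 1 occurrence(s) of z with (y + x)
  => ( y + x ) == 2
stmt 5: x := z + z  -- replace 1 occurrence(s) of x with (z + z)
  => ( y + ( z + z ) ) == 2
stmt 4: z := x + y  -- replace 2 occurrence(s) of z with (x + y)
  => ( y + ( ( x + y ) + ( x + y ) ) ) == 2
stmt 3: z := 8 + z  -- replace 0 occurrence(s) of z with (8 + z)
  => ( y + ( ( x + y ) + ( x + y ) ) ) == 2
stmt 2: z := 5 + 1  -- replace 0 occurrence(s) of z with (5 + 1)
  => ( y + ( ( x + y ) + ( x + y ) ) ) == 2
stmt 1: z := y * z  -- replace 0 occurrence(s) of z with (y * z)
  => ( y + ( ( x + y ) + ( x + y ) ) ) == 2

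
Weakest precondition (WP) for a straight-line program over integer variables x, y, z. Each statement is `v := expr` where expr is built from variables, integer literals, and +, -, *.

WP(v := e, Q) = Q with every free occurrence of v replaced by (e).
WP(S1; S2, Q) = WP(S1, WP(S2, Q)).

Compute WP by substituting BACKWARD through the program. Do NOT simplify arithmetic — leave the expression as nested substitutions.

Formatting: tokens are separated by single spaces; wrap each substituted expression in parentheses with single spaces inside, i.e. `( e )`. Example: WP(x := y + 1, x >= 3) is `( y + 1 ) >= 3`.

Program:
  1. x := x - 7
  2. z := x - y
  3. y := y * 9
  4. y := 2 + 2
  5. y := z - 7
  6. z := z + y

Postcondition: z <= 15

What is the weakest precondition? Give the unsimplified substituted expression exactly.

post: z <= 15
stmt 6: z := z + y  -- replace 1 occurrence(s) of z with (z + y)
  => ( z + y ) <= 15
stmt 5: y := z - 7  -- replace 1 occurrence(s) of y with (z - 7)
  => ( z + ( z - 7 ) ) <= 15
stmt 4: y := 2 + 2  -- replace 0 occurrence(s) of y with (2 + 2)
  => ( z + ( z - 7 ) ) <= 15
stmt 3: y := y * 9  -- replace 0 occurrence(s) of y with (y * 9)
  => ( z + ( z - 7 ) ) <= 15
stmt 2: z := x - y  -- replace 2 occurrence(s) of z with (x - y)
  => ( ( x - y ) + ( ( x - y ) - 7 ) ) <= 15
stmt 1: x := x - 7  -- replace 2 occurrence(s) of x with (x - 7)
  => ( ( ( x - 7 ) - y ) + ( ( ( x - 7 ) - y ) - 7 ) ) <= 15

Answer: ( ( ( x - 7 ) - y ) + ( ( ( x - 7 ) - y ) - 7 ) ) <= 15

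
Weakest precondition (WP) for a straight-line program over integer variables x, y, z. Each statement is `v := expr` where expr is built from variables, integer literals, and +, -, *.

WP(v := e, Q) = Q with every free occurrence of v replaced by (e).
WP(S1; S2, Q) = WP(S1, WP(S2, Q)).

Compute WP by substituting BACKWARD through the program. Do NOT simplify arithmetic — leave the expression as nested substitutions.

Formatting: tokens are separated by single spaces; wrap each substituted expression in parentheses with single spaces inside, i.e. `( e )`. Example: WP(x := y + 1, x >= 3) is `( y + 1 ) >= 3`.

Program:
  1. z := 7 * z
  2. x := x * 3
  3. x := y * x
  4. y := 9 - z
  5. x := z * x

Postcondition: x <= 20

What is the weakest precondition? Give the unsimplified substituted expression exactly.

post: x <= 20
stmt 5: x := z * x  -- replace 1 occurrence(s) of x with (z * x)
  => ( z * x ) <= 20
stmt 4: y := 9 - z  -- replace 0 occurrence(s) of y with (9 - z)
  => ( z * x ) <= 20
stmt 3: x := y * x  -- replace 1 occurrence(s) of x with (y * x)
  => ( z * ( y * x ) ) <= 20
stmt 2: x := x * 3  -- replace 1 occurrence(s) of x with (x * 3)
  => ( z * ( y * ( x * 3 ) ) ) <= 20
stmt 1: z := 7 * z  -- replace 1 occurrence(s) of z with (7 * z)
  => ( ( 7 * z ) * ( y * ( x * 3 ) ) ) <= 20

Answer: ( ( 7 * z ) * ( y * ( x * 3 ) ) ) <= 20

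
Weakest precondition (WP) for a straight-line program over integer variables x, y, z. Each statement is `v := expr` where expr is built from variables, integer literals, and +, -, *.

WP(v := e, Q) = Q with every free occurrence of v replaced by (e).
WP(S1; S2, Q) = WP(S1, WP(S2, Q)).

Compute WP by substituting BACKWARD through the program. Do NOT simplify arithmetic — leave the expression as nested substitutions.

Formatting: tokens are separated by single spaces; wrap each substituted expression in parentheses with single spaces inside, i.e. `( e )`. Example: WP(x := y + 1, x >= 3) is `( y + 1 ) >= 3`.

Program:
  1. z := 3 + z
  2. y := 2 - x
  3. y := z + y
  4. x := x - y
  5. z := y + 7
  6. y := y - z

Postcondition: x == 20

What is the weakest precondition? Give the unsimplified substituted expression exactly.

post: x == 20
stmt 6: y := y - z  -- replace 0 occurrence(s) of y with (y - z)
  => x == 20
stmt 5: z := y + 7  -- replace 0 occurrence(s) of z with (y + 7)
  => x == 20
stmt 4: x := x - y  -- replace 1 occurrence(s) of x with (x - y)
  => ( x - y ) == 20
stmt 3: y := z + y  -- replace 1 occurrence(s) of y with (z + y)
  => ( x - ( z + y ) ) == 20
stmt 2: y := 2 - x  -- replace 1 occurrence(s) of y with (2 - x)
  => ( x - ( z + ( 2 - x ) ) ) == 20
stmt 1: z := 3 + z  -- replace 1 occurrence(s) of z with (3 + z)
  => ( x - ( ( 3 + z ) + ( 2 - x ) ) ) == 20

Answer: ( x - ( ( 3 + z ) + ( 2 - x ) ) ) == 20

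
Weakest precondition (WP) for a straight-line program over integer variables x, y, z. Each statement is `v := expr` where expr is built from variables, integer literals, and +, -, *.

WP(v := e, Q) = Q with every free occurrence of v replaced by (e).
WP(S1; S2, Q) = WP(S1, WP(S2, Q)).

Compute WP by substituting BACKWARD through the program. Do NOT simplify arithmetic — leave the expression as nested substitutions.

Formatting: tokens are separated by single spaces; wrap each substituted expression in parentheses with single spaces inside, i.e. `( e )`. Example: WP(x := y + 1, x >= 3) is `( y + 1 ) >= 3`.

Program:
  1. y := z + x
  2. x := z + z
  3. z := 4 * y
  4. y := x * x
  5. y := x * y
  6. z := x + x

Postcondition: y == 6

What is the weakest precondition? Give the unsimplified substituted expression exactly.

post: y == 6
stmt 6: z := x + x  -- replace 0 occurrence(s) of z with (x + x)
  => y == 6
stmt 5: y := x * y  -- replace 1 occurrence(s) of y with (x * y)
  => ( x * y ) == 6
stmt 4: y := x * x  -- replace 1 occurrence(s) of y with (x * x)
  => ( x * ( x * x ) ) == 6
stmt 3: z := 4 * y  -- replace 0 occurrence(s) of z with (4 * y)
  => ( x * ( x * x ) ) == 6
stmt 2: x := z + z  -- replace 3 occurrence(s) of x with (z + z)
  => ( ( z + z ) * ( ( z + z ) * ( z + z ) ) ) == 6
stmt 1: y := z + x  -- replace 0 occurrence(s) of y with (z + x)
  => ( ( z + z ) * ( ( z + z ) * ( z + z ) ) ) == 6

Answer: ( ( z + z ) * ( ( z + z ) * ( z + z ) ) ) == 6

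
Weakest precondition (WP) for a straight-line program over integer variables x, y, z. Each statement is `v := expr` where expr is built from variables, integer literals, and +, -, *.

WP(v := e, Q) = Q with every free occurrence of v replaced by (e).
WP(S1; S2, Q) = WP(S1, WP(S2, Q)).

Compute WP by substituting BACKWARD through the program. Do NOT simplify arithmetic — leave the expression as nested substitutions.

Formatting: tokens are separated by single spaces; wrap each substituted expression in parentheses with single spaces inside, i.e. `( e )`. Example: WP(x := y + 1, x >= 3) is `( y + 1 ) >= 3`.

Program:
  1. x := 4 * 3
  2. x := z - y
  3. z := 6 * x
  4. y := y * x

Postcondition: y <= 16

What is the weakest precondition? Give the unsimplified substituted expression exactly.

Answer: ( y * ( z - y ) ) <= 16

Derivation:
post: y <= 16
stmt 4: y := y * x  -- replace 1 occurrence(s) of y with (y * x)
  => ( y * x ) <= 16
stmt 3: z := 6 * x  -- replace 0 occurrence(s) of z with (6 * x)
  => ( y * x ) <= 16
stmt 2: x := z - y  -- replace 1 occurrence(s) of x with (z - y)
  => ( y * ( z - y ) ) <= 16
stmt 1: x := 4 * 3  -- replace 0 occurrence(s) of x with (4 * 3)
  => ( y * ( z - y ) ) <= 16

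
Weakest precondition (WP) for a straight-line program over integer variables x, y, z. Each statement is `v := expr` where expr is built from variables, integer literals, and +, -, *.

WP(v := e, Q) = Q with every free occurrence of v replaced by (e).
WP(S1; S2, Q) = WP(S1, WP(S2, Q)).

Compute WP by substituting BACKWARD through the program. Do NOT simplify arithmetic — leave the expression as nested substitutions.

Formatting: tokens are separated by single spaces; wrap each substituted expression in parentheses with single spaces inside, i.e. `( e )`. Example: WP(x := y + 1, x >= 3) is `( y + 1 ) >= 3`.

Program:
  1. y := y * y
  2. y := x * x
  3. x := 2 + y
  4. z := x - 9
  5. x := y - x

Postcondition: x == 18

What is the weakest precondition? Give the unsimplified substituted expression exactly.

Answer: ( ( x * x ) - ( 2 + ( x * x ) ) ) == 18

Derivation:
post: x == 18
stmt 5: x := y - x  -- replace 1 occurrence(s) of x with (y - x)
  => ( y - x ) == 18
stmt 4: z := x - 9  -- replace 0 occurrence(s) of z with (x - 9)
  => ( y - x ) == 18
stmt 3: x := 2 + y  -- replace 1 occurrence(s) of x with (2 + y)
  => ( y - ( 2 + y ) ) == 18
stmt 2: y := x * x  -- replace 2 occurrence(s) of y with (x * x)
  => ( ( x * x ) - ( 2 + ( x * x ) ) ) == 18
stmt 1: y := y * y  -- replace 0 occurrence(s) of y with (y * y)
  => ( ( x * x ) - ( 2 + ( x * x ) ) ) == 18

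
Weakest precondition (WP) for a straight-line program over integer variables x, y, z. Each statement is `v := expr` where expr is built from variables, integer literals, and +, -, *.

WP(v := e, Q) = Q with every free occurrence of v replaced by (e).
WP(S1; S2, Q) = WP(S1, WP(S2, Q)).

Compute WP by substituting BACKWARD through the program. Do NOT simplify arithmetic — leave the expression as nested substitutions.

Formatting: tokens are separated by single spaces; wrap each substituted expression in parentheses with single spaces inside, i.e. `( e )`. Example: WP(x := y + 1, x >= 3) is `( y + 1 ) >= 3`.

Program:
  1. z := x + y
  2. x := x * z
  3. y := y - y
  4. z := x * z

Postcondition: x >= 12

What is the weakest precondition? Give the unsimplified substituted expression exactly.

post: x >= 12
stmt 4: z := x * z  -- replace 0 occurrence(s) of z with (x * z)
  => x >= 12
stmt 3: y := y - y  -- replace 0 occurrence(s) of y with (y - y)
  => x >= 12
stmt 2: x := x * z  -- replace 1 occurrence(s) of x with (x * z)
  => ( x * z ) >= 12
stmt 1: z := x + y  -- replace 1 occurrence(s) of z with (x + y)
  => ( x * ( x + y ) ) >= 12

Answer: ( x * ( x + y ) ) >= 12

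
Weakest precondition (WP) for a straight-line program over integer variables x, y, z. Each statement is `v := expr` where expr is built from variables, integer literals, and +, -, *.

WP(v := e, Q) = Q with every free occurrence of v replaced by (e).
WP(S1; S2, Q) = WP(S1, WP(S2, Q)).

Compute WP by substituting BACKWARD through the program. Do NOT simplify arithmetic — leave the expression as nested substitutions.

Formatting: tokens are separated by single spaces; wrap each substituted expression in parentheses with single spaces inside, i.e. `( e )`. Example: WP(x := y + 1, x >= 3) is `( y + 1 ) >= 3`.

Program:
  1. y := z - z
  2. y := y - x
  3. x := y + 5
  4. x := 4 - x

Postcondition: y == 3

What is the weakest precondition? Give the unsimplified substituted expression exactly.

Answer: ( ( z - z ) - x ) == 3

Derivation:
post: y == 3
stmt 4: x := 4 - x  -- replace 0 occurrence(s) of x with (4 - x)
  => y == 3
stmt 3: x := y + 5  -- replace 0 occurrence(s) of x with (y + 5)
  => y == 3
stmt 2: y := y - x  -- replace 1 occurrence(s) of y with (y - x)
  => ( y - x ) == 3
stmt 1: y := z - z  -- replace 1 occurrence(s) of y with (z - z)
  => ( ( z - z ) - x ) == 3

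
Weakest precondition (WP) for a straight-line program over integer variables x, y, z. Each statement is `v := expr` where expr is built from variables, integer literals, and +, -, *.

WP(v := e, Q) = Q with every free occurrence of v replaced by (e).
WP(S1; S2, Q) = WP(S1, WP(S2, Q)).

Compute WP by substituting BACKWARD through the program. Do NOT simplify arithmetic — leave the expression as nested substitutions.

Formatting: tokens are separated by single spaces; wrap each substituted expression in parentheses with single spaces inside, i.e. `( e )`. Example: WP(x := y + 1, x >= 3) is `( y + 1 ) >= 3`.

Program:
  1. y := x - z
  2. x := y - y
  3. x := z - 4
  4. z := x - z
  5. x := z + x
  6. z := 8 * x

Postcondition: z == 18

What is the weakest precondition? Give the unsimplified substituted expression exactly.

Answer: ( 8 * ( ( ( z - 4 ) - z ) + ( z - 4 ) ) ) == 18

Derivation:
post: z == 18
stmt 6: z := 8 * x  -- replace 1 occurrence(s) of z with (8 * x)
  => ( 8 * x ) == 18
stmt 5: x := z + x  -- replace 1 occurrence(s) of x with (z + x)
  => ( 8 * ( z + x ) ) == 18
stmt 4: z := x - z  -- replace 1 occurrence(s) of z with (x - z)
  => ( 8 * ( ( x - z ) + x ) ) == 18
stmt 3: x := z - 4  -- replace 2 occurrence(s) of x with (z - 4)
  => ( 8 * ( ( ( z - 4 ) - z ) + ( z - 4 ) ) ) == 18
stmt 2: x := y - y  -- replace 0 occurrence(s) of x with (y - y)
  => ( 8 * ( ( ( z - 4 ) - z ) + ( z - 4 ) ) ) == 18
stmt 1: y := x - z  -- replace 0 occurrence(s) of y with (x - z)
  => ( 8 * ( ( ( z - 4 ) - z ) + ( z - 4 ) ) ) == 18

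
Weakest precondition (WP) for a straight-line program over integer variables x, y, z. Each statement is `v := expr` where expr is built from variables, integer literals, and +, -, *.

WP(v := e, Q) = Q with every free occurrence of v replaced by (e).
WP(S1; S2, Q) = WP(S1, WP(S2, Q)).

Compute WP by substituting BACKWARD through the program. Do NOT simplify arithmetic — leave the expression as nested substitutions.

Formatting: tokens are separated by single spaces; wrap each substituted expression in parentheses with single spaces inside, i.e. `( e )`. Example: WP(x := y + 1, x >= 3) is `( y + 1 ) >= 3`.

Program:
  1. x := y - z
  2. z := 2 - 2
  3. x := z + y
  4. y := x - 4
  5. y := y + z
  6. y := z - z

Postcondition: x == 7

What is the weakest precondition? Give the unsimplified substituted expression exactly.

Answer: ( ( 2 - 2 ) + y ) == 7

Derivation:
post: x == 7
stmt 6: y := z - z  -- replace 0 occurrence(s) of y with (z - z)
  => x == 7
stmt 5: y := y + z  -- replace 0 occurrence(s) of y with (y + z)
  => x == 7
stmt 4: y := x - 4  -- replace 0 occurrence(s) of y with (x - 4)
  => x == 7
stmt 3: x := z + y  -- replace 1 occurrence(s) of x with (z + y)
  => ( z + y ) == 7
stmt 2: z := 2 - 2  -- replace 1 occurrence(s) of z with (2 - 2)
  => ( ( 2 - 2 ) + y ) == 7
stmt 1: x := y - z  -- replace 0 occurrence(s) of x with (y - z)
  => ( ( 2 - 2 ) + y ) == 7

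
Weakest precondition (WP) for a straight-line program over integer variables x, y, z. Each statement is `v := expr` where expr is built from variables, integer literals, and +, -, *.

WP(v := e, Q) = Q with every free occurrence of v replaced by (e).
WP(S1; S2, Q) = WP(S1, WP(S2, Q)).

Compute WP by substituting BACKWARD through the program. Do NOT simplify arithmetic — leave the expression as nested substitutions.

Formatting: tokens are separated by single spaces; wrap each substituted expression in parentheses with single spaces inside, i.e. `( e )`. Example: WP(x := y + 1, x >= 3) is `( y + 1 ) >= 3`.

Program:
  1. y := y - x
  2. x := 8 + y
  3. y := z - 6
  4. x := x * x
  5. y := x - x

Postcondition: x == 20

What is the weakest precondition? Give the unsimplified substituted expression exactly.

Answer: ( ( 8 + ( y - x ) ) * ( 8 + ( y - x ) ) ) == 20

Derivation:
post: x == 20
stmt 5: y := x - x  -- replace 0 occurrence(s) of y with (x - x)
  => x == 20
stmt 4: x := x * x  -- replace 1 occurrence(s) of x with (x * x)
  => ( x * x ) == 20
stmt 3: y := z - 6  -- replace 0 occurrence(s) of y with (z - 6)
  => ( x * x ) == 20
stmt 2: x := 8 + y  -- replace 2 occurrence(s) of x with (8 + y)
  => ( ( 8 + y ) * ( 8 + y ) ) == 20
stmt 1: y := y - x  -- replace 2 occurrence(s) of y with (y - x)
  => ( ( 8 + ( y - x ) ) * ( 8 + ( y - x ) ) ) == 20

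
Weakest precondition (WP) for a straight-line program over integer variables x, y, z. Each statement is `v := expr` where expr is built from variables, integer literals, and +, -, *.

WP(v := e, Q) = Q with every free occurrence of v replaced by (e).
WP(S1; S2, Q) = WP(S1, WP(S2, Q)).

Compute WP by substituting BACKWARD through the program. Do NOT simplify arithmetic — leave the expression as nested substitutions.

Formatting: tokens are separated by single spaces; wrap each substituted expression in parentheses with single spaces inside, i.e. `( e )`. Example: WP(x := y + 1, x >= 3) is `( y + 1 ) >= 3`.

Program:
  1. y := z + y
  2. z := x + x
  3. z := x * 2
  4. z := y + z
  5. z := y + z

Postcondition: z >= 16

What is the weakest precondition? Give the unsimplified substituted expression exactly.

Answer: ( ( z + y ) + ( ( z + y ) + ( x * 2 ) ) ) >= 16

Derivation:
post: z >= 16
stmt 5: z := y + z  -- replace 1 occurrence(s) of z with (y + z)
  => ( y + z ) >= 16
stmt 4: z := y + z  -- replace 1 occurrence(s) of z with (y + z)
  => ( y + ( y + z ) ) >= 16
stmt 3: z := x * 2  -- replace 1 occurrence(s) of z with (x * 2)
  => ( y + ( y + ( x * 2 ) ) ) >= 16
stmt 2: z := x + x  -- replace 0 occurrence(s) of z with (x + x)
  => ( y + ( y + ( x * 2 ) ) ) >= 16
stmt 1: y := z + y  -- replace 2 occurrence(s) of y with (z + y)
  => ( ( z + y ) + ( ( z + y ) + ( x * 2 ) ) ) >= 16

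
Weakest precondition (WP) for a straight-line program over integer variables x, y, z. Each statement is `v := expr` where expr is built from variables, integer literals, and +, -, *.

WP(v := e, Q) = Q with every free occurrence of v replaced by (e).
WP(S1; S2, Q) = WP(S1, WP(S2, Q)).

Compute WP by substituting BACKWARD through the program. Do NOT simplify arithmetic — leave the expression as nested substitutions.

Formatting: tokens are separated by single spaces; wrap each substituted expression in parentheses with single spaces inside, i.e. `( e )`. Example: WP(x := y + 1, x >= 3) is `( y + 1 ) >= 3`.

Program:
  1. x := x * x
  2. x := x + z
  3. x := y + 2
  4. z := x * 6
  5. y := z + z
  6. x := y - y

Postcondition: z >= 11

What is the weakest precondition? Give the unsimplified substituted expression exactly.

Answer: ( ( y + 2 ) * 6 ) >= 11

Derivation:
post: z >= 11
stmt 6: x := y - y  -- replace 0 occurrence(s) of x with (y - y)
  => z >= 11
stmt 5: y := z + z  -- replace 0 occurrence(s) of y with (z + z)
  => z >= 11
stmt 4: z := x * 6  -- replace 1 occurrence(s) of z with (x * 6)
  => ( x * 6 ) >= 11
stmt 3: x := y + 2  -- replace 1 occurrence(s) of x with (y + 2)
  => ( ( y + 2 ) * 6 ) >= 11
stmt 2: x := x + z  -- replace 0 occurrence(s) of x with (x + z)
  => ( ( y + 2 ) * 6 ) >= 11
stmt 1: x := x * x  -- replace 0 occurrence(s) of x with (x * x)
  => ( ( y + 2 ) * 6 ) >= 11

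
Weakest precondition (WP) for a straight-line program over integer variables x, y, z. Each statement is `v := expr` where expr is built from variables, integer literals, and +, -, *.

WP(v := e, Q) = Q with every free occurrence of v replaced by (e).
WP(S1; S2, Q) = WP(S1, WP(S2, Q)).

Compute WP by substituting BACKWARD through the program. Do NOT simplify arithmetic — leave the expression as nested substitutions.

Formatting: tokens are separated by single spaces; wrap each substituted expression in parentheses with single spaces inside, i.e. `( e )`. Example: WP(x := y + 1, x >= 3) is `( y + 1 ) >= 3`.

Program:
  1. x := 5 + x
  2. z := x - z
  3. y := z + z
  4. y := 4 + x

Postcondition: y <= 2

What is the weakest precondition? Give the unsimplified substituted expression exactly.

Answer: ( 4 + ( 5 + x ) ) <= 2

Derivation:
post: y <= 2
stmt 4: y := 4 + x  -- replace 1 occurrence(s) of y with (4 + x)
  => ( 4 + x ) <= 2
stmt 3: y := z + z  -- replace 0 occurrence(s) of y with (z + z)
  => ( 4 + x ) <= 2
stmt 2: z := x - z  -- replace 0 occurrence(s) of z with (x - z)
  => ( 4 + x ) <= 2
stmt 1: x := 5 + x  -- replace 1 occurrence(s) of x with (5 + x)
  => ( 4 + ( 5 + x ) ) <= 2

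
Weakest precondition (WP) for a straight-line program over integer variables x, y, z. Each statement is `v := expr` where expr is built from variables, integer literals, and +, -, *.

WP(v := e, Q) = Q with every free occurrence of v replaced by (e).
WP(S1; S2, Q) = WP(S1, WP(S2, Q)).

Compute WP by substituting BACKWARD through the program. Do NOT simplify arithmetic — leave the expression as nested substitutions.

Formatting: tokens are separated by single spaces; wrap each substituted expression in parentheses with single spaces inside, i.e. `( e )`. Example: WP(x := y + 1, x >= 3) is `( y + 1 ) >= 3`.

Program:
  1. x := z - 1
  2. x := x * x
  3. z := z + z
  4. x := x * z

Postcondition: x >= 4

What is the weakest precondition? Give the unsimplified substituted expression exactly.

Answer: ( ( ( z - 1 ) * ( z - 1 ) ) * ( z + z ) ) >= 4

Derivation:
post: x >= 4
stmt 4: x := x * z  -- replace 1 occurrence(s) of x with (x * z)
  => ( x * z ) >= 4
stmt 3: z := z + z  -- replace 1 occurrence(s) of z with (z + z)
  => ( x * ( z + z ) ) >= 4
stmt 2: x := x * x  -- replace 1 occurrence(s) of x with (x * x)
  => ( ( x * x ) * ( z + z ) ) >= 4
stmt 1: x := z - 1  -- replace 2 occurrence(s) of x with (z - 1)
  => ( ( ( z - 1 ) * ( z - 1 ) ) * ( z + z ) ) >= 4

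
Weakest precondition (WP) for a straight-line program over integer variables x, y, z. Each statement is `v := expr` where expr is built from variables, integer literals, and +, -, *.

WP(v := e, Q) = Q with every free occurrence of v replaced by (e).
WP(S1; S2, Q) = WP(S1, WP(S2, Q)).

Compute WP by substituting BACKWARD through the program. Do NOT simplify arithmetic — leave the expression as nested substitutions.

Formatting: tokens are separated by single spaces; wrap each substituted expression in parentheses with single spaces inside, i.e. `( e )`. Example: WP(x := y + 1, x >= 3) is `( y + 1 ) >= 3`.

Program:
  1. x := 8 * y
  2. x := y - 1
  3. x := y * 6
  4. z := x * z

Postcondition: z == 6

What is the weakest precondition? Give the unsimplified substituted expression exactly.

Answer: ( ( y * 6 ) * z ) == 6

Derivation:
post: z == 6
stmt 4: z := x * z  -- replace 1 occurrence(s) of z with (x * z)
  => ( x * z ) == 6
stmt 3: x := y * 6  -- replace 1 occurrence(s) of x with (y * 6)
  => ( ( y * 6 ) * z ) == 6
stmt 2: x := y - 1  -- replace 0 occurrence(s) of x with (y - 1)
  => ( ( y * 6 ) * z ) == 6
stmt 1: x := 8 * y  -- replace 0 occurrence(s) of x with (8 * y)
  => ( ( y * 6 ) * z ) == 6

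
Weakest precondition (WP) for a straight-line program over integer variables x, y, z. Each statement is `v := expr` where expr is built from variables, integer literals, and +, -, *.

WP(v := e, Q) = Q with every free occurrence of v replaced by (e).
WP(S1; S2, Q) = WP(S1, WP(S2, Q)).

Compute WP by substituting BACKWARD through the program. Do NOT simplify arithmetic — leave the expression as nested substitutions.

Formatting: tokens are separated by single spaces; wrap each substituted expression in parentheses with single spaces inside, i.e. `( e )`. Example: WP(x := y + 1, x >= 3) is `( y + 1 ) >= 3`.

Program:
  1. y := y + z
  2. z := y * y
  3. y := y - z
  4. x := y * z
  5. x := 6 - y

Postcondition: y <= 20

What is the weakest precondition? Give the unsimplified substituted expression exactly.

post: y <= 20
stmt 5: x := 6 - y  -- replace 0 occurrence(s) of x with (6 - y)
  => y <= 20
stmt 4: x := y * z  -- replace 0 occurrence(s) of x with (y * z)
  => y <= 20
stmt 3: y := y - z  -- replace 1 occurrence(s) of y with (y - z)
  => ( y - z ) <= 20
stmt 2: z := y * y  -- replace 1 occurrence(s) of z with (y * y)
  => ( y - ( y * y ) ) <= 20
stmt 1: y := y + z  -- replace 3 occurrence(s) of y with (y + z)
  => ( ( y + z ) - ( ( y + z ) * ( y + z ) ) ) <= 20

Answer: ( ( y + z ) - ( ( y + z ) * ( y + z ) ) ) <= 20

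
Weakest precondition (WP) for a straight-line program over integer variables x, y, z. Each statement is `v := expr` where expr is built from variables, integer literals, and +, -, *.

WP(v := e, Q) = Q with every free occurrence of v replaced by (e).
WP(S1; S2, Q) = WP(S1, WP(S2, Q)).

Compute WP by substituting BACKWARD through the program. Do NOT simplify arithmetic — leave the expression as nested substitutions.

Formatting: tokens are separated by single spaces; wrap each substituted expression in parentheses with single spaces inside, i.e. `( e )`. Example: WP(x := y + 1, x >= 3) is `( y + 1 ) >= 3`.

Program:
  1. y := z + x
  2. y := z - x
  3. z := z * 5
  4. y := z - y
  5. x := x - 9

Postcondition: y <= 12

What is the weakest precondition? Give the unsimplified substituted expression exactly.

post: y <= 12
stmt 5: x := x - 9  -- replace 0 occurrence(s) of x with (x - 9)
  => y <= 12
stmt 4: y := z - y  -- replace 1 occurrence(s) of y with (z - y)
  => ( z - y ) <= 12
stmt 3: z := z * 5  -- replace 1 occurrence(s) of z with (z * 5)
  => ( ( z * 5 ) - y ) <= 12
stmt 2: y := z - x  -- replace 1 occurrence(s) of y with (z - x)
  => ( ( z * 5 ) - ( z - x ) ) <= 12
stmt 1: y := z + x  -- replace 0 occurrence(s) of y with (z + x)
  => ( ( z * 5 ) - ( z - x ) ) <= 12

Answer: ( ( z * 5 ) - ( z - x ) ) <= 12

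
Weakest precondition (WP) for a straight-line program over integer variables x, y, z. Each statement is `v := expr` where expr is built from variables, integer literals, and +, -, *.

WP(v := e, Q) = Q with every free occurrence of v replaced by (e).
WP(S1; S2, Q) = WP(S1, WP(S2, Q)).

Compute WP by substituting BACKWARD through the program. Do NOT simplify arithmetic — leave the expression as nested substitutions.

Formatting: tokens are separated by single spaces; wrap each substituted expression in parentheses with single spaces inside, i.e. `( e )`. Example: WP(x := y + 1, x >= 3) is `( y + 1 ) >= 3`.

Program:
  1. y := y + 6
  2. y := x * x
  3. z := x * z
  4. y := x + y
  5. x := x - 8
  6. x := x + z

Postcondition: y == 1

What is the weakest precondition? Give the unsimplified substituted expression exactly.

post: y == 1
stmt 6: x := x + z  -- replace 0 occurrence(s) of x with (x + z)
  => y == 1
stmt 5: x := x - 8  -- replace 0 occurrence(s) of x with (x - 8)
  => y == 1
stmt 4: y := x + y  -- replace 1 occurrence(s) of y with (x + y)
  => ( x + y ) == 1
stmt 3: z := x * z  -- replace 0 occurrence(s) of z with (x * z)
  => ( x + y ) == 1
stmt 2: y := x * x  -- replace 1 occurrence(s) of y with (x * x)
  => ( x + ( x * x ) ) == 1
stmt 1: y := y + 6  -- replace 0 occurrence(s) of y with (y + 6)
  => ( x + ( x * x ) ) == 1

Answer: ( x + ( x * x ) ) == 1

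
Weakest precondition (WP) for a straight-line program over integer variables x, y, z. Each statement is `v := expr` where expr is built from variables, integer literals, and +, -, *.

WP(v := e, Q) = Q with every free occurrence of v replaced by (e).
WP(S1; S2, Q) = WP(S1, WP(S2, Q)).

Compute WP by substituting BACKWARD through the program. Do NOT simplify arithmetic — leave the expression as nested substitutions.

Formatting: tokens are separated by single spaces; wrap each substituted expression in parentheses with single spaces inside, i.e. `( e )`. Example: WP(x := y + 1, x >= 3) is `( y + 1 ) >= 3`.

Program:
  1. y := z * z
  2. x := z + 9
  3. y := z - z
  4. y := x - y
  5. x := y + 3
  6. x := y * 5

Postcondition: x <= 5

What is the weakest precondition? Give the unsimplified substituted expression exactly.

Answer: ( ( ( z + 9 ) - ( z - z ) ) * 5 ) <= 5

Derivation:
post: x <= 5
stmt 6: x := y * 5  -- replace 1 occurrence(s) of x with (y * 5)
  => ( y * 5 ) <= 5
stmt 5: x := y + 3  -- replace 0 occurrence(s) of x with (y + 3)
  => ( y * 5 ) <= 5
stmt 4: y := x - y  -- replace 1 occurrence(s) of y with (x - y)
  => ( ( x - y ) * 5 ) <= 5
stmt 3: y := z - z  -- replace 1 occurrence(s) of y with (z - z)
  => ( ( x - ( z - z ) ) * 5 ) <= 5
stmt 2: x := z + 9  -- replace 1 occurrence(s) of x with (z + 9)
  => ( ( ( z + 9 ) - ( z - z ) ) * 5 ) <= 5
stmt 1: y := z * z  -- replace 0 occurrence(s) of y with (z * z)
  => ( ( ( z + 9 ) - ( z - z ) ) * 5 ) <= 5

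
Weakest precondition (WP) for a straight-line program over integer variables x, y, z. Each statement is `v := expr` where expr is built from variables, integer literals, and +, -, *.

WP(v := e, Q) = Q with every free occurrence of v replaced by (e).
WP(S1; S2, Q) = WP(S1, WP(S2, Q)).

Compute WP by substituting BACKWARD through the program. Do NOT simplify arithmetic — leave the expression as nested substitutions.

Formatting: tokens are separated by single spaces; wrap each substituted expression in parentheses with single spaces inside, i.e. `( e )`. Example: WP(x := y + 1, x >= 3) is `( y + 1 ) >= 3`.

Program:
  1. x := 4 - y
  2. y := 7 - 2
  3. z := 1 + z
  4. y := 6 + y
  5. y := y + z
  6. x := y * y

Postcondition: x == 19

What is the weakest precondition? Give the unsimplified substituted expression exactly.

post: x == 19
stmt 6: x := y * y  -- replace 1 occurrence(s) of x with (y * y)
  => ( y * y ) == 19
stmt 5: y := y + z  -- replace 2 occurrence(s) of y with (y + z)
  => ( ( y + z ) * ( y + z ) ) == 19
stmt 4: y := 6 + y  -- replace 2 occurrence(s) of y with (6 + y)
  => ( ( ( 6 + y ) + z ) * ( ( 6 + y ) + z ) ) == 19
stmt 3: z := 1 + z  -- replace 2 occurrence(s) of z with (1 + z)
  => ( ( ( 6 + y ) + ( 1 + z ) ) * ( ( 6 + y ) + ( 1 + z ) ) ) == 19
stmt 2: y := 7 - 2  -- replace 2 occurrence(s) of y with (7 - 2)
  => ( ( ( 6 + ( 7 - 2 ) ) + ( 1 + z ) ) * ( ( 6 + ( 7 - 2 ) ) + ( 1 + z ) ) ) == 19
stmt 1: x := 4 - y  -- replace 0 occurrence(s) of x with (4 - y)
  => ( ( ( 6 + ( 7 - 2 ) ) + ( 1 + z ) ) * ( ( 6 + ( 7 - 2 ) ) + ( 1 + z ) ) ) == 19

Answer: ( ( ( 6 + ( 7 - 2 ) ) + ( 1 + z ) ) * ( ( 6 + ( 7 - 2 ) ) + ( 1 + z ) ) ) == 19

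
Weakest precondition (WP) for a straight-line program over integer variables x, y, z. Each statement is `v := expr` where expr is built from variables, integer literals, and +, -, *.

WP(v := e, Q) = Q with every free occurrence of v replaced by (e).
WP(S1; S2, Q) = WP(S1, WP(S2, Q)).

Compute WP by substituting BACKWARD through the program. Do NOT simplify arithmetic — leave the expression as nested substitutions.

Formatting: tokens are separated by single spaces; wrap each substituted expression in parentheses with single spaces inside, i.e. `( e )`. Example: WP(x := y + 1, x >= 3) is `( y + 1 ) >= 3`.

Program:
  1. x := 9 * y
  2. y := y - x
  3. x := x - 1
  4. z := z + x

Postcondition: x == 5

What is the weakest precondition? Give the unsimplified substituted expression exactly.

Answer: ( ( 9 * y ) - 1 ) == 5

Derivation:
post: x == 5
stmt 4: z := z + x  -- replace 0 occurrence(s) of z with (z + x)
  => x == 5
stmt 3: x := x - 1  -- replace 1 occurrence(s) of x with (x - 1)
  => ( x - 1 ) == 5
stmt 2: y := y - x  -- replace 0 occurrence(s) of y with (y - x)
  => ( x - 1 ) == 5
stmt 1: x := 9 * y  -- replace 1 occurrence(s) of x with (9 * y)
  => ( ( 9 * y ) - 1 ) == 5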